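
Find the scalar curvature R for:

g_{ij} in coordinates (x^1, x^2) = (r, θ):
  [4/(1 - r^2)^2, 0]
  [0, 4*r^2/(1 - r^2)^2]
Non-zero Christoffel symbols (Γ^k_{ij} = Γ^k_{ji}):
Γ^r_{r r} = 2*r/(1 - r^2)
Γ^r_{θ θ} = (r^3 + r)/(r^2 - 1)
Γ^θ_{r θ} = (-r^2 - 1)/(r^3 - r)
Ricci tensor (R_{ij} = R^k_{ikj}): R_{rr} = -4/(r^2 - 1)^2, R_{rθ} = 0, R_{θθ} = -4*r^2/(r^2 - 1)^2
Inverse metric: g^{rr} = (1 - r^2)^2/4, g^{θθ} = (1 - r^2)^2/(4*r^2)
R = g^{ij} R_{ij} = ((1 - r^2)^2/4)(-4/(r^2 - 1)^2) + ((1 - r^2)^2/(4*r^2))(-4*r^2/(r^2 - 1)^2) = -2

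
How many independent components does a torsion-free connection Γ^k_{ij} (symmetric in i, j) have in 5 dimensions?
Γ^k_{ij} has n choices for the upper index and n(n+1)/2 independent symmetric lower index pairs.
Total = 5 × 5×6/2 = 5 × 15 = 75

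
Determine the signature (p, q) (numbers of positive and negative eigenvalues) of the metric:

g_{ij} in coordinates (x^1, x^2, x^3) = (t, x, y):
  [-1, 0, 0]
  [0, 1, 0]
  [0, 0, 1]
The metric is diagonal, so its eigenvalues are the diagonal entries: -1, 1, 1 (at a generic point, where coordinate-dependent entries are positive).
2 positive, 1 negative.
(2, 1) - Lorentzian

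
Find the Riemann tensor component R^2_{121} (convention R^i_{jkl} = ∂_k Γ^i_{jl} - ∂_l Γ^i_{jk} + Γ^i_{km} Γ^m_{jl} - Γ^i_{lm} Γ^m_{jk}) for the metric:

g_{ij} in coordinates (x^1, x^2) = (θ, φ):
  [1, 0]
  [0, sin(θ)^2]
Non-zero Christoffel symbols (Γ^k_{ij} = Γ^k_{ji}):
Γ^θ_{φ φ} = -sin(2*θ)/2
Γ^φ_{θ φ} = 1/tan(θ)
R^φ_{θ φ θ} = ∂_φ Γ^φ_{θ θ} - ∂_θ Γ^φ_{θ φ} + Γ^φ_{φ m} Γ^m_{θ θ} - Γ^φ_{θ m} Γ^m_{θ φ}
  = (0) - (-1/sin(θ)^2) + (0) - (1/tan(θ)^2) = 1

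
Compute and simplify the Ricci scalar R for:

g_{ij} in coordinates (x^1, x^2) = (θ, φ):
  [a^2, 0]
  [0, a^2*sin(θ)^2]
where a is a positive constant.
Non-zero Christoffel symbols (Γ^k_{ij} = Γ^k_{ji}):
Γ^θ_{φ φ} = -sin(2*θ)/2
Γ^φ_{θ φ} = 1/tan(θ)
Ricci tensor (R_{ij} = R^k_{ikj}): R_{θθ} = 1, R_{θφ} = 0, R_{φφ} = sin(θ)^2
Inverse metric: g^{θθ} = 1/a^2, g^{φφ} = 1/(a^2*sin(θ)^2)
R = g^{ij} R_{ij} = (1/a^2)(1) + (1/(a^2*sin(θ)^2))(sin(θ)^2) = 2/a^2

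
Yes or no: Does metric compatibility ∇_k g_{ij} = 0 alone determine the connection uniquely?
One also needs vanishing torsion; metric compatibility plus torsion-freeness singles out the Levi-Civita connection.
No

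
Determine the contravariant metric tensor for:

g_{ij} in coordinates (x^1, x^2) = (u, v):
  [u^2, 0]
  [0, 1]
The metric is diagonal, so g^{ij} is diagonal with entries 1/g_{ii}: diag(1/(u^2), 1).
g^{ij}:
  [1/u^2, 0]
  [0, 1]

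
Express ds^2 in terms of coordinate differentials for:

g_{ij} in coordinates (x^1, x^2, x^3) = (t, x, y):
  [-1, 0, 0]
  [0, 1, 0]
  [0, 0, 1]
ds^2 = g_{ij} dx^i dx^j; only the non-zero components contribute.
ds^2 = -dt^2 + dx^2 + dy^2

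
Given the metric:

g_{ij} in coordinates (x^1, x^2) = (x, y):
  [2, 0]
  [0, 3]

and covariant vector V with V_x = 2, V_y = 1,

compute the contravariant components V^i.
Inverse metric (diagonal): g^{xx} = 1/2, g^{yy} = 1/3
V^i = g^{ij} V_j:
V^x = (1/2)(2) + (0)(1) = 1
V^y = (0)(2) + (1/3)(1) = 1/3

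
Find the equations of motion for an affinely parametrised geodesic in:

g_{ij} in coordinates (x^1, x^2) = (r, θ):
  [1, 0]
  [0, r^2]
Geodesic equation: d^2x^k/dλ^2 + Γ^k_{ij} (dx^i/dλ)(dx^j/dλ) = 0.
Non-zero Christoffel symbols:
Γ^r_{θ θ} = -r
Γ^θ_{r θ} = 1/r
Substituting (the symmetric pair Γ^k_{ij}, Γ^k_{ji} combines into a factor 2):
d^2r/dλ^2 - r (dθ/dλ)^2 = 0
d^2θ/dλ^2 + (2/r) (dr/dλ)(dθ/dλ) = 0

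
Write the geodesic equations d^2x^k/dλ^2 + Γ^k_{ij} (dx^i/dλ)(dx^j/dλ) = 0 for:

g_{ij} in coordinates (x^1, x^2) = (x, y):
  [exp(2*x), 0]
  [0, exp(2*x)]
Geodesic equation: d^2x^k/dλ^2 + Γ^k_{ij} (dx^i/dλ)(dx^j/dλ) = 0.
Non-zero Christoffel symbols:
Γ^x_{x x} = 1
Γ^x_{y y} = -1
Γ^y_{x y} = 1
Substituting (the symmetric pair Γ^k_{ij}, Γ^k_{ji} combines into a factor 2):
d^2x/dλ^2 + (dx/dλ)^2 - (dy/dλ)^2 = 0
d^2y/dλ^2 + 2 (dx/dλ)(dy/dλ) = 0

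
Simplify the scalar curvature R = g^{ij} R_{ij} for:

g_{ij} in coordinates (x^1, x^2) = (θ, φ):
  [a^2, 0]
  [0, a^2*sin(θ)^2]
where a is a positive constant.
Non-zero Christoffel symbols (Γ^k_{ij} = Γ^k_{ji}):
Γ^θ_{φ φ} = -sin(2*θ)/2
Γ^φ_{θ φ} = 1/tan(θ)
Ricci tensor (R_{ij} = R^k_{ikj}): R_{θθ} = 1, R_{θφ} = 0, R_{φφ} = sin(θ)^2
Inverse metric: g^{θθ} = 1/a^2, g^{φφ} = 1/(a^2*sin(θ)^2)
R = g^{ij} R_{ij} = (1/a^2)(1) + (1/(a^2*sin(θ)^2))(sin(θ)^2) = 2/a^2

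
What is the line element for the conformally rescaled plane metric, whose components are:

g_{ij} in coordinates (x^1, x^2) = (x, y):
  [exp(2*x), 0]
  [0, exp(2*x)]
ds^2 = g_{ij} dx^i dx^j; only the non-zero components contribute.
ds^2 = exp(2*x) dx^2 + exp(2*x) dy^2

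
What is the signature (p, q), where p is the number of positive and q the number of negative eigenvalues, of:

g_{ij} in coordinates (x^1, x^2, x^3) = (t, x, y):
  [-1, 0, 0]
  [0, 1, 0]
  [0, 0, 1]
The metric is diagonal, so its eigenvalues are the diagonal entries: -1, 1, 1 (at a generic point, where coordinate-dependent entries are positive).
2 positive, 1 negative.
(2, 1) - Lorentzian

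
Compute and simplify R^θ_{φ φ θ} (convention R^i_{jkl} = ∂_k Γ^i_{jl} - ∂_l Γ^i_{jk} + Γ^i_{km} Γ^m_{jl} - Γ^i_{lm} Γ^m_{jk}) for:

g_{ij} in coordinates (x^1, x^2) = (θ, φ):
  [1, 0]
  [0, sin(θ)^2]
Non-zero Christoffel symbols (Γ^k_{ij} = Γ^k_{ji}):
Γ^θ_{φ φ} = -sin(2*θ)/2
Γ^φ_{θ φ} = 1/tan(θ)
R^θ_{φ φ θ} = ∂_φ Γ^θ_{φ θ} - ∂_θ Γ^θ_{φ φ} + Γ^θ_{φ m} Γ^m_{φ θ} - Γ^θ_{θ m} Γ^m_{φ φ}
  = (0) - (-cos(2*θ)) + (-cos(θ)^2) - (0) = -sin(θ)^2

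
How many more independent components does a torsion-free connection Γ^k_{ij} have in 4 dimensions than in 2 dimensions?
Independent components in n dimensions: n × n(n+1)/2 = n^2(n+1)/2.
4D: 4 × 10 = 40
2D: 2 × 3 = 6
Difference = 40 - 6 = 34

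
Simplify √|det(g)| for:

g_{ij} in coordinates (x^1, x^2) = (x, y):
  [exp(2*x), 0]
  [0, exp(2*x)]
det(g) = exp(4*x)
√|det(g)| = exp(2*x)
Volume element: dV = exp(2*x) dx dy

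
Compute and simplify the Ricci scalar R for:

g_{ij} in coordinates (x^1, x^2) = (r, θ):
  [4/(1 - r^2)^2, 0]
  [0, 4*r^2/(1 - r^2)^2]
Non-zero Christoffel symbols (Γ^k_{ij} = Γ^k_{ji}):
Γ^r_{r r} = 2*r/(1 - r^2)
Γ^r_{θ θ} = (r^3 + r)/(r^2 - 1)
Γ^θ_{r θ} = (-r^2 - 1)/(r^3 - r)
Ricci tensor (R_{ij} = R^k_{ikj}): R_{rr} = -4/(r^2 - 1)^2, R_{rθ} = 0, R_{θθ} = -4*r^2/(r^2 - 1)^2
Inverse metric: g^{rr} = (1 - r^2)^2/4, g^{θθ} = (1 - r^2)^2/(4*r^2)
R = g^{ij} R_{ij} = ((1 - r^2)^2/4)(-4/(r^2 - 1)^2) + ((1 - r^2)^2/(4*r^2))(-4*r^2/(r^2 - 1)^2) = -2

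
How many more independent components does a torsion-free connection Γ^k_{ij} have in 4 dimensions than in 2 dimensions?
Independent components in n dimensions: n × n(n+1)/2 = n^2(n+1)/2.
4D: 4 × 10 = 40
2D: 2 × 3 = 6
Difference = 40 - 6 = 34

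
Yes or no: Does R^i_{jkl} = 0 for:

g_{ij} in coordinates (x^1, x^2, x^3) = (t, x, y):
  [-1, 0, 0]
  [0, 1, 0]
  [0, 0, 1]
All metric components are constant, so every Christoffel symbol vanishes and R^i_{jkl} = 0.
Yes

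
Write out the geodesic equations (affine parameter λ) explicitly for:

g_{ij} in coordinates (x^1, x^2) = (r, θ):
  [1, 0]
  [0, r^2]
Geodesic equation: d^2x^k/dλ^2 + Γ^k_{ij} (dx^i/dλ)(dx^j/dλ) = 0.
Non-zero Christoffel symbols:
Γ^r_{θ θ} = -r
Γ^θ_{r θ} = 1/r
Substituting (the symmetric pair Γ^k_{ij}, Γ^k_{ji} combines into a factor 2):
d^2r/dλ^2 - r (dθ/dλ)^2 = 0
d^2θ/dλ^2 + (2/r) (dr/dλ)(dθ/dλ) = 0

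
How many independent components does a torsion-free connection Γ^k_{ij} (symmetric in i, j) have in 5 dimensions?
Γ^k_{ij} has n choices for the upper index and n(n+1)/2 independent symmetric lower index pairs.
Total = 5 × 5×6/2 = 5 × 15 = 75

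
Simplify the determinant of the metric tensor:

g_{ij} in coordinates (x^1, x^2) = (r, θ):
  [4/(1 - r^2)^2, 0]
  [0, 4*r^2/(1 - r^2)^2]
For a 2×2 metric: det(g) = g_{11}·g_{22} - g_{12}·g_{21}
= (4/(1 - r^2)^2)·(4*r^2/(1 - r^2)^2) - (0)·(0)
= 16*r^2/(1 - r^2)^4 - 0
det(g) = 16*r^2/(1 - r^2)^4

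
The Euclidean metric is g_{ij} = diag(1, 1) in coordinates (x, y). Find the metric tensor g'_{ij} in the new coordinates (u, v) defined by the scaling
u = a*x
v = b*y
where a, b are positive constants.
Invert the transformation: x = u/a, y = v/b
g'_{ij} = (∂x^k/∂x'^i)(∂x^l/∂x'^j) g_{kl}; with g_{kl} = δ_{kl} this is Σ_k (∂x^k/∂x'^i)(∂x^k/∂x'^j).
Jacobian: ∂x/∂u = 1/a, ∂x/∂v = 0, ∂y/∂u = 0, ∂y/∂v = 1/b
g'_{uu} = (1/a)(1/a) + (0)(0) = 1/a^2
g'_{uv} = (1/a)(0) + (0)(1/b) = 0
g'_{vv} = (0)(0) + (1/b)(1/b) = 1/b^2
g'_{ij} = diag(1/a^2, 1/b^2)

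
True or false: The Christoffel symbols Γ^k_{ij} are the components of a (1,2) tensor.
Under a change of coordinates Γ picks up an inhomogeneous term ∂²x/∂x'∂x'; e.g. Γ = 0 in Cartesian coordinates but Γ^r_{θθ} = -r in polar coordinates on the same flat plane.
False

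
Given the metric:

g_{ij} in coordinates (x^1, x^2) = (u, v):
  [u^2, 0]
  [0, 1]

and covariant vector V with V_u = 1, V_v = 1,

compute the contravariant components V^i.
Inverse metric (diagonal): g^{uu} = 1/u^2, g^{vv} = 1
V^i = g^{ij} V_j:
V^u = (1/u^2)(1) + (0)(1) = 1/u^2
V^v = (0)(1) + (1)(1) = 1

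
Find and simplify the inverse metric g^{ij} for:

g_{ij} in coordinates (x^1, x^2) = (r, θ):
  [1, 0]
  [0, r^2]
The metric is diagonal, so g^{ij} is diagonal with entries 1/g_{ii}: diag(1, 1/(r^2)).
g^{ij}:
  [1, 0]
  [0, 1/r^2]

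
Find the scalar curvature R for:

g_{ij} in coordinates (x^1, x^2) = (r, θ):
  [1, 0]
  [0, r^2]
Non-zero Christoffel symbols (Γ^k_{ij} = Γ^k_{ji}):
Γ^r_{θ θ} = -r
Γ^θ_{r θ} = 1/r
Ricci tensor (R_{ij} = R^k_{ikj}): R_{rr} = 0, R_{rθ} = 0, R_{θθ} = 0
Inverse metric: g^{rr} = 1, g^{θθ} = 1/r^2
R = g^{ij} R_{ij} = (1)(0) + (1/r^2)(0) = 0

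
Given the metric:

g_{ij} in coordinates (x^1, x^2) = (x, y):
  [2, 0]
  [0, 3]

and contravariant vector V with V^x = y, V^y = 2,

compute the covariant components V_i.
V_i = g_{ij} V^j:
V_x = (2)(y) + (0)(2) = 2*y
V_y = (0)(y) + (3)(2) = 6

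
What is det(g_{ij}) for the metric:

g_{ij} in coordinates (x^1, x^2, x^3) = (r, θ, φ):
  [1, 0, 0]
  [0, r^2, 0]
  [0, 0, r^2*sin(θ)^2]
Diagonal metric: det(g) = g_{11}·g_{22}·g_{33}
= (1)·(r^2)·(r^2*sin(θ)^2)
det(g) = r^4*sin(θ)^2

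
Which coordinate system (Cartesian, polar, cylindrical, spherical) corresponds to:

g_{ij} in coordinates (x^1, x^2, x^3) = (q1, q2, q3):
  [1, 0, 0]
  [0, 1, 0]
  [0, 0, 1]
All components are constant and the metric is the identity, i.e. orthonormal rectilinear coordinates.
Cartesian (3D) coordinates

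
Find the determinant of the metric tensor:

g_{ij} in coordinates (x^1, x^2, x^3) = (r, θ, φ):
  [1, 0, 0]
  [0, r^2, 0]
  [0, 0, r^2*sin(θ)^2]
Diagonal metric: det(g) = g_{11}·g_{22}·g_{33}
= (1)·(r^2)·(r^2*sin(θ)^2)
det(g) = r^4*sin(θ)^2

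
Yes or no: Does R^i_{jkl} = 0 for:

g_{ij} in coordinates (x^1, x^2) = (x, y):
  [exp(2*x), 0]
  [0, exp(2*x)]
Non-zero Christoffel symbols:
Γ^x_{x x} = 1
Γ^x_{y y} = -1
Γ^y_{x y} = 1
Ricci tensor: R_{xx} = 0, R_{xy} = 0, R_{yy} = 0
All R_{ij} vanish; in 2 dimensions the Riemann tensor is fully determined by the Ricci tensor, so R^i_{jkl} = 0: the metric is flat (curvilinear coordinates on flat space).
Yes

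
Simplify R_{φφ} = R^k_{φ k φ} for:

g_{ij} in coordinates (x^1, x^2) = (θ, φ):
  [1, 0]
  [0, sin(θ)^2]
Non-zero Christoffel symbols (Γ^k_{ij} = Γ^k_{ji}):
Γ^θ_{φ φ} = -sin(2*θ)/2
Γ^φ_{θ φ} = 1/tan(θ)
R^θ_{φ θ φ} = ∂_θ Γ^θ_{φ φ} - ∂_φ Γ^θ_{φ θ} + Γ^θ_{θ m} Γ^m_{φ φ} - Γ^θ_{φ m} Γ^m_{φ θ}
  = (-cos(2*θ)) - (0) + (0) - (-cos(θ)^2) = sin(θ)^2
R^φ_{φ φ φ} = 0 (a repeated index in an antisymmetric pair)
R_{φφ} = R^θ_{φ θ φ} + R^φ_{φ φ φ} = (sin(θ)^2) + (0) = sin(θ)^2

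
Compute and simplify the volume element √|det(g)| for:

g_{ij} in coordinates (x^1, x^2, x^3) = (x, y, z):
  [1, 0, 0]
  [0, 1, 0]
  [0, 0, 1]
det(g) = 1
√|det(g)| = 1
Volume element: dV = 1 dx dy dz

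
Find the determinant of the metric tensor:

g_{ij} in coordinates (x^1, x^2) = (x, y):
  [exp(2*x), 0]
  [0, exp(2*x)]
For a 2×2 metric: det(g) = g_{11}·g_{22} - g_{12}·g_{21}
= (exp(2*x))·(exp(2*x)) - (0)·(0)
= exp(4*x) - 0
det(g) = exp(4*x)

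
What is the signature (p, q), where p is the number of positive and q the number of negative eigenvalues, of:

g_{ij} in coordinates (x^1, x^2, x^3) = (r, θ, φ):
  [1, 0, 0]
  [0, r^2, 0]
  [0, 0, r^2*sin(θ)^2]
The metric is diagonal, so its eigenvalues are the diagonal entries: 1, r^2, r^2*sin(θ)^2 (at a generic point, where coordinate-dependent entries are positive).
3 positive, 0 negative.
(3, 0) - Riemannian (positive definite)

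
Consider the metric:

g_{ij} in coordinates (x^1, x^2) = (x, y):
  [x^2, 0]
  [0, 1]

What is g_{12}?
With x^1 = x, x^2 = y, g_{12} = g_{xy} is the row-1, column-2 entry of the matrix.
g_{12} = 0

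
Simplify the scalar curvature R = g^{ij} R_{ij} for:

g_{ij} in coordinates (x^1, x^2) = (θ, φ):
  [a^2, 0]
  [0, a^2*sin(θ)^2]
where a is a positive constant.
Non-zero Christoffel symbols (Γ^k_{ij} = Γ^k_{ji}):
Γ^θ_{φ φ} = -sin(2*θ)/2
Γ^φ_{θ φ} = 1/tan(θ)
Ricci tensor (R_{ij} = R^k_{ikj}): R_{θθ} = 1, R_{θφ} = 0, R_{φφ} = sin(θ)^2
Inverse metric: g^{θθ} = 1/a^2, g^{φφ} = 1/(a^2*sin(θ)^2)
R = g^{ij} R_{ij} = (1/a^2)(1) + (1/(a^2*sin(θ)^2))(sin(θ)^2) = 2/a^2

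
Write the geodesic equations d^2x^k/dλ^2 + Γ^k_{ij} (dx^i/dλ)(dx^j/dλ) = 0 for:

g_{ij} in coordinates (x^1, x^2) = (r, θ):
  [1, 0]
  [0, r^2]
Geodesic equation: d^2x^k/dλ^2 + Γ^k_{ij} (dx^i/dλ)(dx^j/dλ) = 0.
Non-zero Christoffel symbols:
Γ^r_{θ θ} = -r
Γ^θ_{r θ} = 1/r
Substituting (the symmetric pair Γ^k_{ij}, Γ^k_{ji} combines into a factor 2):
d^2r/dλ^2 - r (dθ/dλ)^2 = 0
d^2θ/dλ^2 + (2/r) (dr/dλ)(dθ/dλ) = 0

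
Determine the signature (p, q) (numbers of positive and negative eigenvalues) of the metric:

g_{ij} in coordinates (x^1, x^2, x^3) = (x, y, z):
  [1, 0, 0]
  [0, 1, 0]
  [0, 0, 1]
The metric is diagonal, so its eigenvalues are the diagonal entries: 1, 1, 1 (at a generic point, where coordinate-dependent entries are positive).
3 positive, 0 negative.
(3, 0) - Riemannian (positive definite)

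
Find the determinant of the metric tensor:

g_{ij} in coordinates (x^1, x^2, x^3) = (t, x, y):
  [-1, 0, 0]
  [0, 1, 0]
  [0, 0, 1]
Diagonal metric: det(g) = g_{11}·g_{22}·g_{33}
= (-1)·(1)·(1)
det(g) = -1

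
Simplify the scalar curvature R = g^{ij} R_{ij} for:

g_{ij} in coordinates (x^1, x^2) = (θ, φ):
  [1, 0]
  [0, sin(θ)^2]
Non-zero Christoffel symbols (Γ^k_{ij} = Γ^k_{ji}):
Γ^θ_{φ φ} = -sin(2*θ)/2
Γ^φ_{θ φ} = 1/tan(θ)
Ricci tensor (R_{ij} = R^k_{ikj}): R_{θθ} = 1, R_{θφ} = 0, R_{φφ} = sin(θ)^2
Inverse metric: g^{θθ} = 1, g^{φφ} = 1/sin(θ)^2
R = g^{ij} R_{ij} = (1)(1) + (1/sin(θ)^2)(sin(θ)^2) = 2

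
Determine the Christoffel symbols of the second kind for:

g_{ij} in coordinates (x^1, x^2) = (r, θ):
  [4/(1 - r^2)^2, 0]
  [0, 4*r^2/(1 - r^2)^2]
Using Γ^k_{ij} = (1/2) g^{km} (∂_i g_{mj} + ∂_j g_{mi} - ∂_m g_{ij}); the metric is diagonal, so only the m = k term contributes.
Non-zero symbols (using the symmetry Γ^k_{ij} = Γ^k_{ji}):
Γ^r_{r r} = (1/2) g^{rr} (∂_r g_{rr} + ∂_r g_{rr} - ∂_r g_{rr}) = (1/2)((1 - r^2)^2/4)((16*r/(1 - r^2)^3) + (16*r/(1 - r^2)^3) - (16*r/(1 - r^2)^3)) = 2*r/(1 - r^2)
Γ^r_{θ θ} = (1/2) g^{rr} (∂_θ g_{rθ} + ∂_θ g_{rθ} - ∂_r g_{θθ}) = (1/2)((1 - r^2)^2/4)((0) + (0) - (-8*(r^3 + r)/(r^2 - 1)^3)) = (r^3 + r)/(r^2 - 1)
Γ^θ_{r θ} = (1/2) g^{θθ} (∂_r g_{θθ} + ∂_θ g_{θr} - ∂_θ g_{rθ}) = (1/2)((1 - r^2)^2/(4*r^2))((-8*(r^3 + r)/(r^2 - 1)^3) + (0) - (0)) = (-r^2 - 1)/(r^3 - r)
All other Christoffel symbols are zero.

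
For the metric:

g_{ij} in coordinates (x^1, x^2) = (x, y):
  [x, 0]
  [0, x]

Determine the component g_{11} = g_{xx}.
With x^1 = x, x^2 = y, g_{11} = g_{xx} is the row-1, column-1 entry of the matrix.
g_{11} = x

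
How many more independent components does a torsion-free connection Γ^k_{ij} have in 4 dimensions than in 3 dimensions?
Independent components in n dimensions: n × n(n+1)/2 = n^2(n+1)/2.
4D: 4 × 10 = 40
3D: 3 × 6 = 18
Difference = 40 - 18 = 22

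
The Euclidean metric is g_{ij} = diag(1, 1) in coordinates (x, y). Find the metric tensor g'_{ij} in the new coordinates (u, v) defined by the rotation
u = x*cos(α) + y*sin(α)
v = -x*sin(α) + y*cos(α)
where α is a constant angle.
Invert the transformation: x = u*cos(α) - v*sin(α), y = u*sin(α) + v*cos(α)
g'_{ij} = (∂x^k/∂x'^i)(∂x^l/∂x'^j) g_{kl}; with g_{kl} = δ_{kl} this is Σ_k (∂x^k/∂x'^i)(∂x^k/∂x'^j).
Jacobian: ∂x/∂u = cos(α), ∂x/∂v = -sin(α), ∂y/∂u = sin(α), ∂y/∂v = cos(α)
g'_{uu} = (cos(α))(cos(α)) + (sin(α))(sin(α)) = 1
g'_{uv} = (cos(α))(-sin(α)) + (sin(α))(cos(α)) = 0
g'_{vv} = (-sin(α))(-sin(α)) + (cos(α))(cos(α)) = 1
g'_{ij} = diag(1, 1)
The Euclidean metric is invariant under rotations.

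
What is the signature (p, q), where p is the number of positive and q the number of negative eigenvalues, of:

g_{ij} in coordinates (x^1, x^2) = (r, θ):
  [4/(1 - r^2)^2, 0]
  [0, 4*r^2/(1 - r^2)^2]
The metric is diagonal, so its eigenvalues are the diagonal entries: 4/(1 - r^2)^2, 4*r^2/(1 - r^2)^2 (at a generic point, where coordinate-dependent entries are positive).
2 positive, 0 negative.
(2, 0) - Riemannian (positive definite)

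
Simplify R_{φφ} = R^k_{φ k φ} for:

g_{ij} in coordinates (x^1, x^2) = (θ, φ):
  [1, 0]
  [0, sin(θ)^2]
Non-zero Christoffel symbols (Γ^k_{ij} = Γ^k_{ji}):
Γ^θ_{φ φ} = -sin(2*θ)/2
Γ^φ_{θ φ} = 1/tan(θ)
R^θ_{φ θ φ} = ∂_θ Γ^θ_{φ φ} - ∂_φ Γ^θ_{φ θ} + Γ^θ_{θ m} Γ^m_{φ φ} - Γ^θ_{φ m} Γ^m_{φ θ}
  = (-cos(2*θ)) - (0) + (0) - (-cos(θ)^2) = sin(θ)^2
R^φ_{φ φ φ} = 0 (a repeated index in an antisymmetric pair)
R_{φφ} = R^θ_{φ θ φ} + R^φ_{φ φ φ} = (sin(θ)^2) + (0) = sin(θ)^2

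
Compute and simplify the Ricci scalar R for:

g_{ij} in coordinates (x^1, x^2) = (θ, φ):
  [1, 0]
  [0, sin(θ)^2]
Non-zero Christoffel symbols (Γ^k_{ij} = Γ^k_{ji}):
Γ^θ_{φ φ} = -sin(2*θ)/2
Γ^φ_{θ φ} = 1/tan(θ)
Ricci tensor (R_{ij} = R^k_{ikj}): R_{θθ} = 1, R_{θφ} = 0, R_{φφ} = sin(θ)^2
Inverse metric: g^{θθ} = 1, g^{φφ} = 1/sin(θ)^2
R = g^{ij} R_{ij} = (1)(1) + (1/sin(θ)^2)(sin(θ)^2) = 2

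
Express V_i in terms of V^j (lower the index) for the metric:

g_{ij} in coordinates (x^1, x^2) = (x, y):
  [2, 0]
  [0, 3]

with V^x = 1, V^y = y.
V_i = g_{ij} V^j:
V_x = (2)(1) + (0)(y) = 2
V_y = (0)(1) + (3)(y) = 3*y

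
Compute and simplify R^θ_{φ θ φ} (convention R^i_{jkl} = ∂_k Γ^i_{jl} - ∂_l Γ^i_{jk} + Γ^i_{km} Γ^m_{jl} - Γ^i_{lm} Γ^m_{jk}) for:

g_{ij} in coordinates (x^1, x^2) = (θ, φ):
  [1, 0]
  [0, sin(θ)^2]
Non-zero Christoffel symbols (Γ^k_{ij} = Γ^k_{ji}):
Γ^θ_{φ φ} = -sin(2*θ)/2
Γ^φ_{θ φ} = 1/tan(θ)
R^θ_{φ θ φ} = ∂_θ Γ^θ_{φ φ} - ∂_φ Γ^θ_{φ θ} + Γ^θ_{θ m} Γ^m_{φ φ} - Γ^θ_{φ m} Γ^m_{φ θ}
  = (-cos(2*θ)) - (0) + (0) - (-cos(θ)^2) = sin(θ)^2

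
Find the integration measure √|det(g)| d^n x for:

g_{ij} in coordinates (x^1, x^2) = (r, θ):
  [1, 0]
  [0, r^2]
det(g) = r^2
√|det(g)| = r
Volume element: dV = r dr dθ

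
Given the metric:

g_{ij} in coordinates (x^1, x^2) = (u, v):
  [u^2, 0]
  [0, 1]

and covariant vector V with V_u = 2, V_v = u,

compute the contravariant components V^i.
Inverse metric (diagonal): g^{uu} = 1/u^2, g^{vv} = 1
V^i = g^{ij} V_j:
V^u = (1/u^2)(2) + (0)(u) = 2/u^2
V^v = (0)(2) + (1)(u) = u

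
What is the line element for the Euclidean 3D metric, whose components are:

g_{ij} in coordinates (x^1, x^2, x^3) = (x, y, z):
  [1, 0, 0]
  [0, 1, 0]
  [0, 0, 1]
ds^2 = g_{ij} dx^i dx^j; only the non-zero components contribute.
ds^2 = dx^2 + dy^2 + dz^2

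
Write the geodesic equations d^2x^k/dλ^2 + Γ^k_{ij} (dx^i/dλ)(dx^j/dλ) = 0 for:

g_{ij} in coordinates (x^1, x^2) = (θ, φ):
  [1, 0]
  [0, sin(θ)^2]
Geodesic equation: d^2x^k/dλ^2 + Γ^k_{ij} (dx^i/dλ)(dx^j/dλ) = 0.
Non-zero Christoffel symbols:
Γ^θ_{φ φ} = -sin(2*θ)/2
Γ^φ_{θ φ} = 1/tan(θ)
Substituting (the symmetric pair Γ^k_{ij}, Γ^k_{ji} combines into a factor 2):
d^2θ/dλ^2 - (sin(2*θ)/2) (dφ/dλ)^2 = 0
d^2φ/dλ^2 + (2/tan(θ)) (dθ/dλ)(dφ/dλ) = 0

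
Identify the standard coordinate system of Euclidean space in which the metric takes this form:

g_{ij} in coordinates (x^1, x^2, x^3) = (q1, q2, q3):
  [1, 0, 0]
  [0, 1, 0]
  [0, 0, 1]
All components are constant and the metric is the identity, i.e. orthonormal rectilinear coordinates.
Cartesian (3D) coordinates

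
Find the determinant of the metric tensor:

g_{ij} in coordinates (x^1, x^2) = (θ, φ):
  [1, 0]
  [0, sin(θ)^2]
For a 2×2 metric: det(g) = g_{11}·g_{22} - g_{12}·g_{21}
= (1)·(sin(θ)^2) - (0)·(0)
= sin(θ)^2 - 0
det(g) = sin(θ)^2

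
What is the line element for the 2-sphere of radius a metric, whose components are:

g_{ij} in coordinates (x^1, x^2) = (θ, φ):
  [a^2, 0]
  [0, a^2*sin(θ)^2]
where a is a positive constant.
ds^2 = g_{ij} dx^i dx^j; only the non-zero components contribute.
ds^2 = a^2 dθ^2 + a^2*sin(θ)^2 dφ^2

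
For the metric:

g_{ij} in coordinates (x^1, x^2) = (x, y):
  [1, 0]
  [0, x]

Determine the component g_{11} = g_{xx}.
With x^1 = x, x^2 = y, g_{11} = g_{xx} is the row-1, column-1 entry of the matrix.
g_{11} = 1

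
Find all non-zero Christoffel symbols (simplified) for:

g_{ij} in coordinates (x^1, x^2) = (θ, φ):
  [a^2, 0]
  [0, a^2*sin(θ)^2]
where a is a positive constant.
Using Γ^k_{ij} = (1/2) g^{km} (∂_i g_{mj} + ∂_j g_{mi} - ∂_m g_{ij}); the metric is diagonal, so only the m = k term contributes.
Non-zero symbols (using the symmetry Γ^k_{ij} = Γ^k_{ji}):
Γ^θ_{φ φ} = (1/2) g^{θθ} (∂_φ g_{θφ} + ∂_φ g_{θφ} - ∂_θ g_{φφ}) = (1/2)(1/a^2)((0) + (0) - (a^2*sin(2*θ))) = -sin(2*θ)/2
Γ^φ_{θ φ} = (1/2) g^{φφ} (∂_θ g_{φφ} + ∂_φ g_{φθ} - ∂_φ g_{θφ}) = (1/2)(1/(a^2*sin(θ)^2))((a^2*sin(2*θ)) + (0) - (0)) = 1/tan(θ)
All other Christoffel symbols are zero.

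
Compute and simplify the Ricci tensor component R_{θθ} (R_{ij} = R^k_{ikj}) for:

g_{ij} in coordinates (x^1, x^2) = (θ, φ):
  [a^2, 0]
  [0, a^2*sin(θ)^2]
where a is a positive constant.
Non-zero Christoffel symbols (Γ^k_{ij} = Γ^k_{ji}):
Γ^θ_{φ φ} = -sin(2*θ)/2
Γ^φ_{θ φ} = 1/tan(θ)
R^θ_{θ θ θ} = 0 (a repeated index in an antisymmetric pair)
R^φ_{θ φ θ} = ∂_φ Γ^φ_{θ θ} - ∂_θ Γ^φ_{θ φ} + Γ^φ_{φ m} Γ^m_{θ θ} - Γ^φ_{θ m} Γ^m_{θ φ}
  = (0) - (-1/sin(θ)^2) + (0) - (1/tan(θ)^2) = 1
R_{θθ} = R^θ_{θ θ θ} + R^φ_{θ φ θ} = (0) + (1) = 1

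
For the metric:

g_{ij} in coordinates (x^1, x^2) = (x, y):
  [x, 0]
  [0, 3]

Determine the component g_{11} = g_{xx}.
With x^1 = x, x^2 = y, g_{11} = g_{xx} is the row-1, column-1 entry of the matrix.
g_{11} = x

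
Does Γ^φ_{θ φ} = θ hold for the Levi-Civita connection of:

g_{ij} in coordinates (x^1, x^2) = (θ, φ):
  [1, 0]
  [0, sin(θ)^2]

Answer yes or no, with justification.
Γ^φ_{θ φ} = (1/2) g^{φφ} (∂_θ g_{φφ} + ∂_φ g_{φθ} - ∂_φ g_{θφ}) = (1/2)(1/sin(θ)^2)((sin(2*θ)) + (0) - (0)) = 1/tan(θ)
This differs from the proposed value θ.
No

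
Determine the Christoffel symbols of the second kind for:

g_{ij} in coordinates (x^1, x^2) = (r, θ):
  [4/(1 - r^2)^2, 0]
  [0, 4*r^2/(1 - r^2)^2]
Using Γ^k_{ij} = (1/2) g^{km} (∂_i g_{mj} + ∂_j g_{mi} - ∂_m g_{ij}); the metric is diagonal, so only the m = k term contributes.
Non-zero symbols (using the symmetry Γ^k_{ij} = Γ^k_{ji}):
Γ^r_{r r} = (1/2) g^{rr} (∂_r g_{rr} + ∂_r g_{rr} - ∂_r g_{rr}) = (1/2)((1 - r^2)^2/4)((16*r/(1 - r^2)^3) + (16*r/(1 - r^2)^3) - (16*r/(1 - r^2)^3)) = 2*r/(1 - r^2)
Γ^r_{θ θ} = (1/2) g^{rr} (∂_θ g_{rθ} + ∂_θ g_{rθ} - ∂_r g_{θθ}) = (1/2)((1 - r^2)^2/4)((0) + (0) - (-8*(r^3 + r)/(r^2 - 1)^3)) = (r^3 + r)/(r^2 - 1)
Γ^θ_{r θ} = (1/2) g^{θθ} (∂_r g_{θθ} + ∂_θ g_{θr} - ∂_θ g_{rθ}) = (1/2)((1 - r^2)^2/(4*r^2))((-8*(r^3 + r)/(r^2 - 1)^3) + (0) - (0)) = (-r^2 - 1)/(r^3 - r)
All other Christoffel symbols are zero.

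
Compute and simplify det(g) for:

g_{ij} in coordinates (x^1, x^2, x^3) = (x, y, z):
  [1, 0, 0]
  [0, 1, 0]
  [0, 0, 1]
Diagonal metric: det(g) = g_{11}·g_{22}·g_{33}
= (1)·(1)·(1)
det(g) = 1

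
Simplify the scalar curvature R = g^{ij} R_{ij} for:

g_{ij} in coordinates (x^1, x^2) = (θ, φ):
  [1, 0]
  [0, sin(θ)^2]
Non-zero Christoffel symbols (Γ^k_{ij} = Γ^k_{ji}):
Γ^θ_{φ φ} = -sin(2*θ)/2
Γ^φ_{θ φ} = 1/tan(θ)
Ricci tensor (R_{ij} = R^k_{ikj}): R_{θθ} = 1, R_{θφ} = 0, R_{φφ} = sin(θ)^2
Inverse metric: g^{θθ} = 1, g^{φφ} = 1/sin(θ)^2
R = g^{ij} R_{ij} = (1)(1) + (1/sin(θ)^2)(sin(θ)^2) = 2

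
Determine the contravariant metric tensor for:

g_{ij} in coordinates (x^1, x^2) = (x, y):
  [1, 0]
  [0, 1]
The metric is diagonal, so g^{ij} is diagonal with entries 1/g_{ii}: diag(1, 1).
g^{ij}:
  [1, 0]
  [0, 1]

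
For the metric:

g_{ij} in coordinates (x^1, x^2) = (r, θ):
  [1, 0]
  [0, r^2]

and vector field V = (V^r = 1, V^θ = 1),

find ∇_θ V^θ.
Non-zero Christoffel symbols:
Γ^r_{θ θ} = -r
Γ^θ_{r θ} = 1/r
∇_θ V^θ = ∂_θ V^θ + Γ^θ_{θ j} V^j
  = (0) + (1/r)(1) + (0)(1)
  = 1/r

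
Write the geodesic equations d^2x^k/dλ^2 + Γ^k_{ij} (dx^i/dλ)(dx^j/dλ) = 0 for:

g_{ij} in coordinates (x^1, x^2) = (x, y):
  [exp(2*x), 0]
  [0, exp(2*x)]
Geodesic equation: d^2x^k/dλ^2 + Γ^k_{ij} (dx^i/dλ)(dx^j/dλ) = 0.
Non-zero Christoffel symbols:
Γ^x_{x x} = 1
Γ^x_{y y} = -1
Γ^y_{x y} = 1
Substituting (the symmetric pair Γ^k_{ij}, Γ^k_{ji} combines into a factor 2):
d^2x/dλ^2 + (dx/dλ)^2 - (dy/dλ)^2 = 0
d^2y/dλ^2 + 2 (dx/dλ)(dy/dλ) = 0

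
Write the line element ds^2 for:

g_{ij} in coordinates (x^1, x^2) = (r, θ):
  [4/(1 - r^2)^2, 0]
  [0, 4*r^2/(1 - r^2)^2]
ds^2 = g_{ij} dx^i dx^j; only the non-zero components contribute.
ds^2 = (4/(1 - r^2)^2) dr^2 + (4*r^2/(1 - r^2)^2) dθ^2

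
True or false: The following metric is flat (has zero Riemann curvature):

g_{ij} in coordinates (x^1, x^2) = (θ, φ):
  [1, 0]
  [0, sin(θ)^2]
Non-zero Christoffel symbols:
Γ^θ_{φ φ} = -sin(2*θ)/2
Γ^φ_{θ φ} = 1/tan(θ)
Ricci tensor: R_{θθ} = 1, R_{θφ} = 0, R_{φφ} = sin(θ)^2
The Ricci tensor is non-zero, so the Riemann tensor is non-zero: not flat.
False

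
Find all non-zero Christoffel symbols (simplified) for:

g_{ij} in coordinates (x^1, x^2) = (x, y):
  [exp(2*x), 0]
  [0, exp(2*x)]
Using Γ^k_{ij} = (1/2) g^{km} (∂_i g_{mj} + ∂_j g_{mi} - ∂_m g_{ij}); the metric is diagonal, so only the m = k term contributes.
Non-zero symbols (using the symmetry Γ^k_{ij} = Γ^k_{ji}):
Γ^x_{x x} = (1/2) g^{xx} (∂_x g_{xx} + ∂_x g_{xx} - ∂_x g_{xx}) = (1/2)(exp(-2*x))((2*exp(2*x)) + (2*exp(2*x)) - (2*exp(2*x))) = 1
Γ^x_{y y} = (1/2) g^{xx} (∂_y g_{xy} + ∂_y g_{xy} - ∂_x g_{yy}) = (1/2)(exp(-2*x))((0) + (0) - (2*exp(2*x))) = -1
Γ^y_{x y} = (1/2) g^{yy} (∂_x g_{yy} + ∂_y g_{yx} - ∂_y g_{xy}) = (1/2)(exp(-2*x))((2*exp(2*x)) + (0) - (0)) = 1
All other Christoffel symbols are zero.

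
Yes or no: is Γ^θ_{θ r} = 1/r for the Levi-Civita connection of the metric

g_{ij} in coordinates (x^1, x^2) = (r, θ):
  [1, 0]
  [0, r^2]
Γ^θ_{θ r} = (1/2) g^{θθ} (∂_θ g_{θr} + ∂_r g_{θθ} - ∂_θ g_{θr}) = (1/2)(1/r^2)((0) + (2*r) - (0)) = 1/r
This equals the proposed value 1/r.
Yes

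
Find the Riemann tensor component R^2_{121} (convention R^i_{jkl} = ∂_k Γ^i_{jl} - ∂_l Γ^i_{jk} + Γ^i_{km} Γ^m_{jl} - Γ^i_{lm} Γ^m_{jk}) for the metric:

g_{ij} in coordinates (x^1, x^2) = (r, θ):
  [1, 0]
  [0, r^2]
Non-zero Christoffel symbols (Γ^k_{ij} = Γ^k_{ji}):
Γ^r_{θ θ} = -r
Γ^θ_{r θ} = 1/r
R^θ_{r θ r} = ∂_θ Γ^θ_{r r} - ∂_r Γ^θ_{r θ} + Γ^θ_{θ m} Γ^m_{r r} - Γ^θ_{r m} Γ^m_{r θ}
  = (0) - (-1/r^2) + (0) - (1/r^2) = 0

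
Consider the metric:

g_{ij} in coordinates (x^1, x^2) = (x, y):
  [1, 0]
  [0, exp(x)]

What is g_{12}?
With x^1 = x, x^2 = y, g_{12} = g_{xy} is the row-1, column-2 entry of the matrix.
g_{12} = 0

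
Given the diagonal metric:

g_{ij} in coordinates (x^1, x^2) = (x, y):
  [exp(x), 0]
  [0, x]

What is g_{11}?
With x^1 = x, x^2 = y, g_{11} = g_{xx} is the row-1, column-1 entry of the matrix.
g_{11} = exp(x)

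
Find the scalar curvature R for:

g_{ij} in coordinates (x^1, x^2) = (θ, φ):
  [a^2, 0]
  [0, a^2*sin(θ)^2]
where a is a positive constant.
Non-zero Christoffel symbols (Γ^k_{ij} = Γ^k_{ji}):
Γ^θ_{φ φ} = -sin(2*θ)/2
Γ^φ_{θ φ} = 1/tan(θ)
Ricci tensor (R_{ij} = R^k_{ikj}): R_{θθ} = 1, R_{θφ} = 0, R_{φφ} = sin(θ)^2
Inverse metric: g^{θθ} = 1/a^2, g^{φφ} = 1/(a^2*sin(θ)^2)
R = g^{ij} R_{ij} = (1/a^2)(1) + (1/(a^2*sin(θ)^2))(sin(θ)^2) = 2/a^2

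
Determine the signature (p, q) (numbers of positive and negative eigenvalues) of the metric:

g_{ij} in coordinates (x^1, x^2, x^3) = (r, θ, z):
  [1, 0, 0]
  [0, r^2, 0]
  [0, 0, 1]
The metric is diagonal, so its eigenvalues are the diagonal entries: 1, r^2, 1 (at a generic point, where coordinate-dependent entries are positive).
3 positive, 0 negative.
(3, 0) - Riemannian (positive definite)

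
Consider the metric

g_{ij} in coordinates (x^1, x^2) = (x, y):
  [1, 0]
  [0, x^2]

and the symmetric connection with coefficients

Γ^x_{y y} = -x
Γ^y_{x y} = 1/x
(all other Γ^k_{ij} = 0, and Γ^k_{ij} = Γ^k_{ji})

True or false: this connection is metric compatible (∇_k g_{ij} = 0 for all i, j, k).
Using ∇_k g_{ij} = ∂_k g_{ij} - Γ^m_{ki} g_{mj} - Γ^m_{kj} g_{im}:
e.g. ∇_x g_{yy} = (2*x) - (x) - (x) = 0
Every component ∇_k g_{ij} vanishes: the connection is metric compatible.
True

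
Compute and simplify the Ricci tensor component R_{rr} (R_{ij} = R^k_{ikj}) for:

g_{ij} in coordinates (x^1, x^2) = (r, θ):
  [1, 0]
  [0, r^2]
Non-zero Christoffel symbols (Γ^k_{ij} = Γ^k_{ji}):
Γ^r_{θ θ} = -r
Γ^θ_{r θ} = 1/r
R^r_{r r r} = 0 (a repeated index in an antisymmetric pair)
R^θ_{r θ r} = ∂_θ Γ^θ_{r r} - ∂_r Γ^θ_{r θ} + Γ^θ_{θ m} Γ^m_{r r} - Γ^θ_{r m} Γ^m_{r θ}
  = (0) - (-1/r^2) + (0) - (1/r^2) = 0
R_{rr} = R^r_{r r r} + R^θ_{r θ r} = (0) + (0) = 0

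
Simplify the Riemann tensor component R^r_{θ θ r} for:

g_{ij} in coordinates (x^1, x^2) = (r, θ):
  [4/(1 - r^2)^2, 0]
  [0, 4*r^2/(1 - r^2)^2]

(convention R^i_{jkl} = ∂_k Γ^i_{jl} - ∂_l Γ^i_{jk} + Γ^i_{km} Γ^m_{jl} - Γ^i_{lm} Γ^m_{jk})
Non-zero Christoffel symbols (Γ^k_{ij} = Γ^k_{ji}):
Γ^r_{r r} = 2*r/(1 - r^2)
Γ^r_{θ θ} = (r^3 + r)/(r^2 - 1)
Γ^θ_{r θ} = (-r^2 - 1)/(r^3 - r)
R^r_{θ θ r} = ∂_θ Γ^r_{θ r} - ∂_r Γ^r_{θ θ} + Γ^r_{θ m} Γ^m_{θ r} - Γ^r_{r m} Γ^m_{θ θ}
  = (0) - ((r^4 - 4*r^2 - 1)/(r^2 - 1)^2) + (-(r^2 + 1)^2/(r^2 - 1)^2) - (-2*r^2*(r^2 + 1)/(r^2 - 1)^2) = 4*r^2/(r^2 - 1)^2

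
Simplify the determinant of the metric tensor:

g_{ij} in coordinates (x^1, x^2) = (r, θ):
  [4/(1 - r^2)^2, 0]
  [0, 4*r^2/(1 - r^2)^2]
For a 2×2 metric: det(g) = g_{11}·g_{22} - g_{12}·g_{21}
= (4/(1 - r^2)^2)·(4*r^2/(1 - r^2)^2) - (0)·(0)
= 16*r^2/(1 - r^2)^4 - 0
det(g) = 16*r^2/(1 - r^2)^4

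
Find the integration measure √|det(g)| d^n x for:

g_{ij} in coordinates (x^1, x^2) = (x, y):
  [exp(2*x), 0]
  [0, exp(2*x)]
det(g) = exp(4*x)
√|det(g)| = exp(2*x)
Volume element: dV = exp(2*x) dx dy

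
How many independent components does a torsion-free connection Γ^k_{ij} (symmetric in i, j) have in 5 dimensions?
Γ^k_{ij} has n choices for the upper index and n(n+1)/2 independent symmetric lower index pairs.
Total = 5 × 5×6/2 = 5 × 15 = 75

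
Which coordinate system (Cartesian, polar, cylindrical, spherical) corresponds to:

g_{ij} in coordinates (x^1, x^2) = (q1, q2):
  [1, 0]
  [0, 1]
All components are constant and the metric is the identity, i.e. orthonormal rectilinear coordinates.
Cartesian (2D) coordinates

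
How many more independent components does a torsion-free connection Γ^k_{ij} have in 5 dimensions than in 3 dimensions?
Independent components in n dimensions: n × n(n+1)/2 = n^2(n+1)/2.
5D: 5 × 15 = 75
3D: 3 × 6 = 18
Difference = 75 - 18 = 57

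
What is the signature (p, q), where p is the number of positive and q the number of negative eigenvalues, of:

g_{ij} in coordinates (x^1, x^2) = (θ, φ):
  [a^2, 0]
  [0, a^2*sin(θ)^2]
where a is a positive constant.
The metric is diagonal, so its eigenvalues are the diagonal entries: a^2, a^2*sin(θ)^2 (at a generic point, where coordinate-dependent entries are positive).
2 positive, 0 negative.
(2, 0) - Riemannian (positive definite)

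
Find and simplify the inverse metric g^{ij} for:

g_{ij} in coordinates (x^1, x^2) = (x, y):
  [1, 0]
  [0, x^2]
The metric is diagonal, so g^{ij} is diagonal with entries 1/g_{ii}: diag(1, 1/(x^2)).
g^{ij}:
  [1, 0]
  [0, 1/x^2]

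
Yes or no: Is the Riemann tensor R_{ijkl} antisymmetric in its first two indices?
R_{ijkl} = -R_{jikl} (follows from metric compatibility).
Yes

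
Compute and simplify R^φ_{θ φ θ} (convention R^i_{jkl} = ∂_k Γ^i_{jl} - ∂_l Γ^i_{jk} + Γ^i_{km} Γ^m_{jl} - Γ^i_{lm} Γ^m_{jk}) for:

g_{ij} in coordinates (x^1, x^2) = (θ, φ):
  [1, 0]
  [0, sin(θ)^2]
Non-zero Christoffel symbols (Γ^k_{ij} = Γ^k_{ji}):
Γ^θ_{φ φ} = -sin(2*θ)/2
Γ^φ_{θ φ} = 1/tan(θ)
R^φ_{θ φ θ} = ∂_φ Γ^φ_{θ θ} - ∂_θ Γ^φ_{θ φ} + Γ^φ_{φ m} Γ^m_{θ θ} - Γ^φ_{θ m} Γ^m_{θ φ}
  = (0) - (-1/sin(θ)^2) + (0) - (1/tan(θ)^2) = 1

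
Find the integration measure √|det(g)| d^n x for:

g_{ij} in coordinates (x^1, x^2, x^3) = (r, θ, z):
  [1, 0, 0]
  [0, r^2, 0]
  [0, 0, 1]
det(g) = r^2
√|det(g)| = r
Volume element: dV = r dr dθ dz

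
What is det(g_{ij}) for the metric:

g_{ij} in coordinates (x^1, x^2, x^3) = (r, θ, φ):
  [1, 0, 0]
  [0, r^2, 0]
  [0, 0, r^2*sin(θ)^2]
Diagonal metric: det(g) = g_{11}·g_{22}·g_{33}
= (1)·(r^2)·(r^2*sin(θ)^2)
det(g) = r^4*sin(θ)^2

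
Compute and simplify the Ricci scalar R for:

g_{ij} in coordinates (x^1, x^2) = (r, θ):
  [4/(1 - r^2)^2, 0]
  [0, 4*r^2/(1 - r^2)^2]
Non-zero Christoffel symbols (Γ^k_{ij} = Γ^k_{ji}):
Γ^r_{r r} = 2*r/(1 - r^2)
Γ^r_{θ θ} = (r^3 + r)/(r^2 - 1)
Γ^θ_{r θ} = (-r^2 - 1)/(r^3 - r)
Ricci tensor (R_{ij} = R^k_{ikj}): R_{rr} = -4/(r^2 - 1)^2, R_{rθ} = 0, R_{θθ} = -4*r^2/(r^2 - 1)^2
Inverse metric: g^{rr} = (1 - r^2)^2/4, g^{θθ} = (1 - r^2)^2/(4*r^2)
R = g^{ij} R_{ij} = ((1 - r^2)^2/4)(-4/(r^2 - 1)^2) + ((1 - r^2)^2/(4*r^2))(-4*r^2/(r^2 - 1)^2) = -2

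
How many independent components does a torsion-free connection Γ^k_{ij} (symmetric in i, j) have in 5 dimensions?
Γ^k_{ij} has n choices for the upper index and n(n+1)/2 independent symmetric lower index pairs.
Total = 5 × 5×6/2 = 5 × 15 = 75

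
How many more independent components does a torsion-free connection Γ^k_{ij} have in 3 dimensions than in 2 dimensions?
Independent components in n dimensions: n × n(n+1)/2 = n^2(n+1)/2.
3D: 3 × 6 = 18
2D: 2 × 3 = 6
Difference = 18 - 6 = 12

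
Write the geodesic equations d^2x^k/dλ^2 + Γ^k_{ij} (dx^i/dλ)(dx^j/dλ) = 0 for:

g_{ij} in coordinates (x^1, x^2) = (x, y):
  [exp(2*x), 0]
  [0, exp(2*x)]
Geodesic equation: d^2x^k/dλ^2 + Γ^k_{ij} (dx^i/dλ)(dx^j/dλ) = 0.
Non-zero Christoffel symbols:
Γ^x_{x x} = 1
Γ^x_{y y} = -1
Γ^y_{x y} = 1
Substituting (the symmetric pair Γ^k_{ij}, Γ^k_{ji} combines into a factor 2):
d^2x/dλ^2 + (dx/dλ)^2 - (dy/dλ)^2 = 0
d^2y/dλ^2 + 2 (dx/dλ)(dy/dλ) = 0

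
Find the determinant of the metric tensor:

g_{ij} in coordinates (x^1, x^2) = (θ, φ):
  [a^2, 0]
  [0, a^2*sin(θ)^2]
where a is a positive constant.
For a 2×2 metric: det(g) = g_{11}·g_{22} - g_{12}·g_{21}
= (a^2)·(a^2*sin(θ)^2) - (0)·(0)
= a^4*sin(θ)^2 - 0
det(g) = a^4*sin(θ)^2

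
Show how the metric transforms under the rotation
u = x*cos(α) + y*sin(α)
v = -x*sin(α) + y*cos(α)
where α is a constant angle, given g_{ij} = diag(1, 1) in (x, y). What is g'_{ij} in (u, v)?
Invert the transformation: x = u*cos(α) - v*sin(α), y = u*sin(α) + v*cos(α)
g'_{ij} = (∂x^k/∂x'^i)(∂x^l/∂x'^j) g_{kl}; with g_{kl} = δ_{kl} this is Σ_k (∂x^k/∂x'^i)(∂x^k/∂x'^j).
Jacobian: ∂x/∂u = cos(α), ∂x/∂v = -sin(α), ∂y/∂u = sin(α), ∂y/∂v = cos(α)
g'_{uu} = (cos(α))(cos(α)) + (sin(α))(sin(α)) = 1
g'_{uv} = (cos(α))(-sin(α)) + (sin(α))(cos(α)) = 0
g'_{vv} = (-sin(α))(-sin(α)) + (cos(α))(cos(α)) = 1
g'_{ij} = diag(1, 1)
The Euclidean metric is invariant under rotations.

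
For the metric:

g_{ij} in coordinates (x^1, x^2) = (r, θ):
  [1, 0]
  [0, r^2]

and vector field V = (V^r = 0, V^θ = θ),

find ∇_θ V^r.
Non-zero Christoffel symbols:
Γ^r_{θ θ} = -r
Γ^θ_{r θ} = 1/r
∇_θ V^r = ∂_θ V^r + Γ^r_{θ j} V^j
  = (0) + (0)(0) + (-r)(θ)
  = -r*θ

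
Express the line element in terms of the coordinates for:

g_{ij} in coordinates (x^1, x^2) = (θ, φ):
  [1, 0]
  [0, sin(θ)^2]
ds^2 = g_{ij} dx^i dx^j; only the non-zero components contribute.
ds^2 = dθ^2 + sin(θ)^2 dφ^2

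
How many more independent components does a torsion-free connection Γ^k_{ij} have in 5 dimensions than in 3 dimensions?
Independent components in n dimensions: n × n(n+1)/2 = n^2(n+1)/2.
5D: 5 × 15 = 75
3D: 3 × 6 = 18
Difference = 75 - 18 = 57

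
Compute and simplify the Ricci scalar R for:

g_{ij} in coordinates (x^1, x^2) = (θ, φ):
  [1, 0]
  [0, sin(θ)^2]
Non-zero Christoffel symbols (Γ^k_{ij} = Γ^k_{ji}):
Γ^θ_{φ φ} = -sin(2*θ)/2
Γ^φ_{θ φ} = 1/tan(θ)
Ricci tensor (R_{ij} = R^k_{ikj}): R_{θθ} = 1, R_{θφ} = 0, R_{φφ} = sin(θ)^2
Inverse metric: g^{θθ} = 1, g^{φφ} = 1/sin(θ)^2
R = g^{ij} R_{ij} = (1)(1) + (1/sin(θ)^2)(sin(θ)^2) = 2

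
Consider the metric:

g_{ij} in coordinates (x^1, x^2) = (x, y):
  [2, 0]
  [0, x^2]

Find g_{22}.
With x^1 = x, x^2 = y, g_{22} = g_{yy} is the row-2, column-2 entry of the matrix.
g_{22} = x^2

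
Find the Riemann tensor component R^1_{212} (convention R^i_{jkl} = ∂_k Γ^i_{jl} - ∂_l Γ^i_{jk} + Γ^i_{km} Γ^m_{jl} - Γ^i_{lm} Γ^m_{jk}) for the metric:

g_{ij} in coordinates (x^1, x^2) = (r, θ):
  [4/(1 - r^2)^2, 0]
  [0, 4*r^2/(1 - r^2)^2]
Non-zero Christoffel symbols (Γ^k_{ij} = Γ^k_{ji}):
Γ^r_{r r} = 2*r/(1 - r^2)
Γ^r_{θ θ} = (r^3 + r)/(r^2 - 1)
Γ^θ_{r θ} = (-r^2 - 1)/(r^3 - r)
R^r_{θ r θ} = ∂_r Γ^r_{θ θ} - ∂_θ Γ^r_{θ r} + Γ^r_{r m} Γ^m_{θ θ} - Γ^r_{θ m} Γ^m_{θ r}
  = ((r^4 - 4*r^2 - 1)/(r^2 - 1)^2) - (0) + (-2*r^2*(r^2 + 1)/(r^2 - 1)^2) - (-(r^2 + 1)^2/(r^2 - 1)^2) = -4*r^2/(r^2 - 1)^2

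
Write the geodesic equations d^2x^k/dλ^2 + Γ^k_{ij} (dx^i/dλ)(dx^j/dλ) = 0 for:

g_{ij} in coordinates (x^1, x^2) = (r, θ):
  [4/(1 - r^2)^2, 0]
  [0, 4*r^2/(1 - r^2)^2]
Geodesic equation: d^2x^k/dλ^2 + Γ^k_{ij} (dx^i/dλ)(dx^j/dλ) = 0.
Non-zero Christoffel symbols:
Γ^r_{r r} = 2*r/(1 - r^2)
Γ^r_{θ θ} = (r^3 + r)/(r^2 - 1)
Γ^θ_{r θ} = (-r^2 - 1)/(r^3 - r)
Substituting (the symmetric pair Γ^k_{ij}, Γ^k_{ji} combines into a factor 2):
d^2r/dλ^2 + (2*r/(1 - r^2)) (dr/dλ)^2 + ((r^3 + r)/(r^2 - 1)) (dθ/dλ)^2 = 0
d^2θ/dλ^2 + ((-2*r^2 - 2)/(r^3 - r)) (dr/dλ)(dθ/dλ) = 0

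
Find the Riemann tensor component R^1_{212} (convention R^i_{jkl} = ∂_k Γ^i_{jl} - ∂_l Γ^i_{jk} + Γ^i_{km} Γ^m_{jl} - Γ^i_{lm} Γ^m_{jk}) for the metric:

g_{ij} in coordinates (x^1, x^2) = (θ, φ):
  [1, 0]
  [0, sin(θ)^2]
Non-zero Christoffel symbols (Γ^k_{ij} = Γ^k_{ji}):
Γ^θ_{φ φ} = -sin(2*θ)/2
Γ^φ_{θ φ} = 1/tan(θ)
R^θ_{φ θ φ} = ∂_θ Γ^θ_{φ φ} - ∂_φ Γ^θ_{φ θ} + Γ^θ_{θ m} Γ^m_{φ φ} - Γ^θ_{φ m} Γ^m_{φ θ}
  = (-cos(2*θ)) - (0) + (0) - (-cos(θ)^2) = sin(θ)^2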